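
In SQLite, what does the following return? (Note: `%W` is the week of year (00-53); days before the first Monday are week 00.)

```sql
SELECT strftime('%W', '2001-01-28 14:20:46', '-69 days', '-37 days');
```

First apply '-69 days', '-37 days': 2001-01-28 14:20:46 → 2000-10-14 14:20:46.
2000-10-14 is a Saturday. SQLite's %W counts Mondays since the year started; the result is 41.

41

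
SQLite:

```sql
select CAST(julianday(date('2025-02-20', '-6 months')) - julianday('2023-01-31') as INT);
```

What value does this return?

Adding -6 months to 2025-02-20 gives 2024-08-20.
0 days remain in January 2023 after the 31st (31 − 31).
Full months from February 2023 through July 2024 contribute their day counts.
Then 20 days into August 2024.
Total: 0 + 28 + 31 + 30 + 31 + 30 + 31 + 31 + 30 + 31 + 30 + 31 + 31 + 29 + 31 + 30 + 31 + 30 + 31 + 20 = 567.

567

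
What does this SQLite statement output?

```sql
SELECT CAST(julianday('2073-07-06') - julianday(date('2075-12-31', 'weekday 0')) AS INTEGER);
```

-913

`weekday 0` advances to the next Sunday; 2075-12-31 is a Tuesday, so it moves forward to 2076-01-05.
25 days remain in July 2073 after the 6th (31 − 6).
Full months from August 2073 through December 2075 contribute their day counts.
Then 5 days into January 2076.
Total: 25 + 31 + 30 + 31 + 30 + 31 + 31 + 28 + 31 + 30 + 31 + 30 + 31 + 31 + 30 + 31 + 30 + 31 + 31 + 28 + 31 + 30 + 31 + 30 + 31 + 31 + 30 + 31 + 30 + 31 + 5 = 913.
The subtraction is earlier − later, so the result is −913 → -913.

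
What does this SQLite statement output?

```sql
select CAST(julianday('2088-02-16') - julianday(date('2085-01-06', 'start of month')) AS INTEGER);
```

`start of month` rewinds 2085-01-06 to 2085-01-01.
30 days remain in January 2085 after the 1st (31 − 1).
Full months from February 2085 through January 2088 contribute their day counts.
Then 16 days into February 2088.
Total: 30 + 28 + 31 + 30 + 31 + 30 + 31 + 31 + 30 + 31 + 30 + 31 + 31 + 28 + 31 + 30 + 31 + 30 + 31 + 31 + 30 + 31 + 30 + 31 + 31 + 28 + 31 + 30 + 31 + 30 + 31 + 31 + 30 + 31 + 30 + 31 + 31 + 16 = 1141.

1141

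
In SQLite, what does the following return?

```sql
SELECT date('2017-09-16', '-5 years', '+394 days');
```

2013-10-15

Adding -5 years to 2017-09-16 gives 2012-09-16.
Applying '+394 days' to 2012-09-16: counting 394 days forward gives 2013-10-15.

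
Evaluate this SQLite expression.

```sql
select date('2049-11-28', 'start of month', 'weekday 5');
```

`start of month` rewinds 2049-11-28 to 2049-11-01.
`weekday 5` advances to the next Friday; 2049-11-01 is a Monday, so it moves forward to 2049-11-05.

2049-11-05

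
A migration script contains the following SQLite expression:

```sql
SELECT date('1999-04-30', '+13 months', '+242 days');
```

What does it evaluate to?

2001-01-27

Adding +13 months to 1999-04-30 gives 2000-05-30.
Applying '+242 days' to 2000-05-30: counting 242 days forward gives 2001-01-27.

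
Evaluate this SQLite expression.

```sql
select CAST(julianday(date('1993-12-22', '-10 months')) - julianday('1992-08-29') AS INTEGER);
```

177

Adding -10 months to 1993-12-22 gives 1993-02-22.
2 days remain in August 1992 after the 29th (31 − 29).
September 1992: 30 days.
October 1992: 31 days.
November 1992: 30 days.
December 1992: 31 days.
January 1993: 31 days.
Then 22 days into February 1993.
Total: 2 + 30 + 31 + 30 + 31 + 31 + 22 = 177.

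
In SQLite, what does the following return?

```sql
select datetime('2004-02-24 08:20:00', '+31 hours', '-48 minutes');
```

+31 hours from 2004-02-24 08:20:00 is 2004-02-25 15:20:00 (crosses midnight).
-48 minutes from 2004-02-25 15:20:00 is 2004-02-25 14:32:00.

2004-02-25 14:32:00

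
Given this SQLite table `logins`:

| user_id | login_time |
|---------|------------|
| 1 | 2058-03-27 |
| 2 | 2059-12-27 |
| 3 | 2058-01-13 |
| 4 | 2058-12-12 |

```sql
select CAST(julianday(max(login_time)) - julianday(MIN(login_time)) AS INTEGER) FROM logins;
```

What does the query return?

MIN = 2058-01-13, MAX = 2059-12-27.
18 days remain in January 2058 after the 13th (31 − 13).
Full months from February 2058 through November 2059 contribute their day counts.
Then 27 days into December 2059.
Total: 18 + 28 + 31 + 30 + 31 + 30 + 31 + 31 + 30 + 31 + 30 + 31 + 31 + 28 + 31 + 30 + 31 + 30 + 31 + 31 + 30 + 31 + 30 + 27 = 713.

713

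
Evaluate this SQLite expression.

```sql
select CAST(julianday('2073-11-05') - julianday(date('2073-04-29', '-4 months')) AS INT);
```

311

Adding -4 months to 2073-04-29 gives 2072-12-29.
2 days remain in December 2072 after the 29th (31 − 29).
Full months from January 2073 through October 2073 contribute their day counts.
Then 5 days into November 2073.
Total: 2 + 31 + 28 + 31 + 30 + 31 + 30 + 31 + 31 + 30 + 31 + 5 = 311.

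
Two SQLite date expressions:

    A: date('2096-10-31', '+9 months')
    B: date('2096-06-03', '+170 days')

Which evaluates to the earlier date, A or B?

A = 2097-07-31.
B = 2096-11-20.
B is earlier.

B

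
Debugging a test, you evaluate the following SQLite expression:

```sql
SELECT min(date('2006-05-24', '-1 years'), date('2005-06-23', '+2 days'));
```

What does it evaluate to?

date('2006-05-24', '-1 years') → 2005-05-24.
date('2005-06-23', '+2 days') → 2005-06-25.
Earlier of the two is 2005-05-24.

2005-05-24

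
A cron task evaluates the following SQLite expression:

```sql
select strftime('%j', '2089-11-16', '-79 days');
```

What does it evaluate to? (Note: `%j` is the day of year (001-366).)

First apply '-79 days': 2089-11-16 → 2089-08-29.
Day-of-year for 2089-08-29: days since 2089-01-01 inclusive = 241, zero-padded to 241.

241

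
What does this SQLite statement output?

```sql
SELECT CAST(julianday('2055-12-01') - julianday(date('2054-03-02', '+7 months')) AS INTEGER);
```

Adding +7 months to 2054-03-02 gives 2054-10-02.
29 days remain in October 2054 after the 2nd (31 − 2).
Full months from November 2054 through November 2055 contribute their day counts.
Then 1 day into December 2055.
Total: 29 + 30 + 31 + 31 + 28 + 31 + 30 + 31 + 30 + 31 + 31 + 30 + 31 + 30 + 1 = 425.

425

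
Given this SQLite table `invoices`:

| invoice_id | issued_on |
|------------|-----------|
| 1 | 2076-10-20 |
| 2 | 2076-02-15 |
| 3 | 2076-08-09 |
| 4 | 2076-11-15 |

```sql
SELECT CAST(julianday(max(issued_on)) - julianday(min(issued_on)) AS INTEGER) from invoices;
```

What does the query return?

274

MIN = 2076-02-15, MAX = 2076-11-15.
14 days remain in February 2076 after the 15th (29 − 15).
Full months from March 2076 through October 2076 contribute their day counts.
Then 15 days into November 2076.
Total: 14 + 31 + 30 + 31 + 30 + 31 + 31 + 30 + 31 + 15 = 274.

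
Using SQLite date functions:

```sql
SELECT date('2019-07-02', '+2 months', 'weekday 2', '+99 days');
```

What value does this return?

Adding +2 months to 2019-07-02 gives 2019-09-02.
`weekday 2` advances to the next Tuesday; 2019-09-02 is a Monday, so it moves forward to 2019-09-03.
Applying '+99 days' to 2019-09-03: counting 99 days forward gives 2019-12-11.

2019-12-11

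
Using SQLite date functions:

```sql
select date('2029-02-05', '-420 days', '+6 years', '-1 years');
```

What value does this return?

Applying '-420 days' to 2029-02-05: counting 420 days back gives 2027-12-13.
Adding +6 years to 2027-12-13 gives 2033-12-13.
Adding -1 year to 2033-12-13 gives 2032-12-13.

2032-12-13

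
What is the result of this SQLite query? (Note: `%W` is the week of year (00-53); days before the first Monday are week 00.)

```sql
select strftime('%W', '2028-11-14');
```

2028-11-14 is a Tuesday. SQLite's %W counts Mondays since the year started; the result is 46.

46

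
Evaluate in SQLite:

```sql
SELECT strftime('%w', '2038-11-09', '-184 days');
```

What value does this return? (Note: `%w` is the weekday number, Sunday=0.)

First apply '-184 days': 2038-11-09 → 2038-05-09.
2038-05-09 is a Sunday; with Sunday=0 that is 0.

0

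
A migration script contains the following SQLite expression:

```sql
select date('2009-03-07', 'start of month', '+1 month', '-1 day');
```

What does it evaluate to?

2009-03-31

`start of month` rewinds 2009-03-07 to 2009-03-01.
Adding +1 month to 2009-03-01 gives 2009-04-01.
Going back 1 day from 2009-04-01 reaches 2009-03-31 (last day of March, 31 days).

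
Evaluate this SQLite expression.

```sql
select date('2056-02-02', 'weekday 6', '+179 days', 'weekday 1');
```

2056-08-07

`weekday 6` advances to the next Saturday; 2056-02-02 is a Wednesday, so it moves forward to 2056-02-05.
Applying '+179 days' to 2056-02-05: counting 179 days forward gives 2056-08-02.
`weekday 1` advances to the next Monday; 2056-08-02 is a Wednesday, so it moves forward to 2056-08-07.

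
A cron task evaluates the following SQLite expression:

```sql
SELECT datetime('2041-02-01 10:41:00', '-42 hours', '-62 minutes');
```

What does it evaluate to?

-42 hours from 2041-02-01 10:41:00 is 2041-01-30 16:41:00 (crosses midnight).
62 minutes = 1h 2m; -62 minutes from 2041-01-30 16:41:00 is 2041-01-30 15:39:00.

2041-01-30 15:39:00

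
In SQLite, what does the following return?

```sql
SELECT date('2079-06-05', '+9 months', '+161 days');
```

2080-08-13

Adding +9 months to 2079-06-05 gives 2080-03-05.
Applying '+161 days' to 2080-03-05: counting 161 days forward gives 2080-08-13.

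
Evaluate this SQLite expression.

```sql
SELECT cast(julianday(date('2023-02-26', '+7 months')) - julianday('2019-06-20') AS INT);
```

1559

Adding +7 months to 2023-02-26 gives 2023-09-26.
10 days remain in June 2019 after the 20th (30 − 20).
Full months from July 2019 through August 2023 contribute their day counts.
Then 26 days into September 2023.
Total: 10 + 31 + 31 + 30 + 31 + 30 + 31 + 31 + 29 + 31 + 30 + 31 + 30 + 31 + 31 + 30 + 31 + 30 + 31 + 31 + 28 + 31 + 30 + 31 + 30 + 31 + 31 + 30 + 31 + 30 + 31 + 31 + 28 + 31 + 30 + 31 + 30 + 31 + 31 + 30 + 31 + 30 + 31 + 31 + 28 + 31 + 30 + 31 + 30 + 31 + 31 + 26 = 1559.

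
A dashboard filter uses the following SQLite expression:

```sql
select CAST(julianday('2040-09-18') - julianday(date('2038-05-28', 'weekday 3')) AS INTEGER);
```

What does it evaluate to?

839

`weekday 3` advances to the next Wednesday; 2038-05-28 is a Friday, so it moves forward to 2038-06-02.
28 days remain in June 2038 after the 2nd (30 − 2).
Full months from July 2038 through August 2040 contribute their day counts.
Then 18 days into September 2040.
Total: 28 + 31 + 31 + 30 + 31 + 30 + 31 + 31 + 28 + 31 + 30 + 31 + 30 + 31 + 31 + 30 + 31 + 30 + 31 + 31 + 29 + 31 + 30 + 31 + 30 + 31 + 31 + 18 = 839.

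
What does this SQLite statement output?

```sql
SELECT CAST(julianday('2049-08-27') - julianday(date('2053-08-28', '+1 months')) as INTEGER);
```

-1493

Adding +1 month to 2053-08-28 gives 2053-09-28.
4 days remain in August 2049 after the 27th (31 − 27).
Full months from September 2049 through August 2053 contribute their day counts.
Then 28 days into September 2053.
Total: 4 + 30 + 31 + 30 + 31 + 31 + 28 + 31 + 30 + 31 + 30 + 31 + 31 + 30 + 31 + 30 + 31 + 31 + 28 + 31 + 30 + 31 + 30 + 31 + 31 + 30 + 31 + 30 + 31 + 31 + 29 + 31 + 30 + 31 + 30 + 31 + 31 + 30 + 31 + 30 + 31 + 31 + 28 + 31 + 30 + 31 + 30 + 31 + 31 + 28 = 1493.
The subtraction is earlier − later, so the result is −1493 → -1493.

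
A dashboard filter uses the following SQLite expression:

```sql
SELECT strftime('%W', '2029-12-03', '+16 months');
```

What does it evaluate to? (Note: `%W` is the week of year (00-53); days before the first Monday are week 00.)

13

First apply '+16 months': 2029-12-03 → 2031-04-03.
2031-04-03 is a Thursday. SQLite's %W counts Mondays since the year started; the result is 13.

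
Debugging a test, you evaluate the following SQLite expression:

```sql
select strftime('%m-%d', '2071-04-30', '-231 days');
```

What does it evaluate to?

09-11

First apply '-231 days': 2071-04-30 → 2070-09-11.
`%m-%d` extracts the month-day: 09-11.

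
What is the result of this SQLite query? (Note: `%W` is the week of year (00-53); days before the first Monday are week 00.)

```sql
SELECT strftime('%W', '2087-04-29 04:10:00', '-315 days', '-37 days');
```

First apply '-315 days', '-37 days': 2087-04-29 04:10:00 → 2086-05-12 04:10:00.
2086-05-12 is a Sunday. SQLite's %W counts Mondays since the year started; the result is 18.

18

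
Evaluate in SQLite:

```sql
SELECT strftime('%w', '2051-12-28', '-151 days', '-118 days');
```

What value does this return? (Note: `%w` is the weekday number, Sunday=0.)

1

First apply '-151 days', '-118 days': 2051-12-28 → 2051-04-03.
2051-04-03 is a Monday; with Sunday=0 that is 1.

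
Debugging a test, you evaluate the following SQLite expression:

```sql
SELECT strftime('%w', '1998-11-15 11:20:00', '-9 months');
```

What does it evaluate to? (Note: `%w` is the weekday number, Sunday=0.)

0

First apply '-9 months': 1998-11-15 11:20:00 → 1998-02-15 11:20:00.
1998-02-15 is a Sunday; with Sunday=0 that is 0.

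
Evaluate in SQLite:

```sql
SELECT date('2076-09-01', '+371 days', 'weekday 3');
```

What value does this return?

2077-09-08

Applying '+371 days' to 2076-09-01: counting 371 days forward gives 2077-09-07.
`weekday 3` advances to the next Wednesday; 2077-09-07 is a Tuesday, so it moves forward to 2077-09-08.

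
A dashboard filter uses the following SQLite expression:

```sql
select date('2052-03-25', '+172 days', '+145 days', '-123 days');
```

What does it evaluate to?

Applying '+172 days' to 2052-03-25: counting 172 days forward gives 2052-09-13.
Applying '+145 days' to 2052-09-13: counting 145 days forward gives 2053-02-05.
Applying '-123 days' to 2053-02-05: counting 123 days back gives 2052-10-05.

2052-10-05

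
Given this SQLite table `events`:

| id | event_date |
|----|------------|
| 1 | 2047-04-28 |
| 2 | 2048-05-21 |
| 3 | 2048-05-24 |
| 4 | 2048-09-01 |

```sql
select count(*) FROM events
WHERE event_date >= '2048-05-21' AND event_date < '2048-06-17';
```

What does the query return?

Rows in [2048-05-21, 2048-06-17): 2048-05-21, 2048-05-24 → 2 rows.

2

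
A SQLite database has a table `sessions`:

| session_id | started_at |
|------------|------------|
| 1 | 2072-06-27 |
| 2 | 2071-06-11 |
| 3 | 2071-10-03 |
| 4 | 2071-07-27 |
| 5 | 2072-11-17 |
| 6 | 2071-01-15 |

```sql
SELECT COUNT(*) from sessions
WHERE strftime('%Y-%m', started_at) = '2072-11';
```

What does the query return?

1

Rows with year-month 2072-11: 2072-11-17 → 1.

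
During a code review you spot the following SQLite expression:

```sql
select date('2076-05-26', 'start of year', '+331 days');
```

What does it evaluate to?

2076-11-27

`start of year` rewinds 2076-05-26 to 2076-01-01.
Applying '+331 days' to 2076-01-01: counting 331 days forward gives 2076-11-27.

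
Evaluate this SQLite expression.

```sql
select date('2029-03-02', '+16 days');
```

2029-03-18

Advancing 16 more days within March lands on 2029-03-18.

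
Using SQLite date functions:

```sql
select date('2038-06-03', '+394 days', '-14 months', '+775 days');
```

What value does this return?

2040-06-15

Applying '+394 days' to 2038-06-03: counting 394 days forward gives 2039-07-02.
Adding -14 months to 2039-07-02 gives 2038-05-02.
Applying '+775 days' to 2038-05-02: counting 775 days forward gives 2040-06-15.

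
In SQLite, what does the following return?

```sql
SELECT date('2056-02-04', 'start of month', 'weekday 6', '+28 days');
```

`start of month` rewinds 2056-02-04 to 2056-02-01.
`weekday 6` advances to the next Saturday; 2056-02-01 is a Tuesday, so it moves forward to 2056-02-05.
February 2056 has 29 days; 24 remain after the 5th, so 25 days reach 2056-03-01.
Advancing 3 more days within March lands on 2056-03-04.

2056-03-04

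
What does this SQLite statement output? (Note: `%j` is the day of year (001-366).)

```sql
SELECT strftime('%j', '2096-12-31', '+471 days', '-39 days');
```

First apply '+471 days', '-39 days': 2096-12-31 → 2098-03-08.
Day-of-year for 2098-03-08: days since 2098-01-01 inclusive = 67, zero-padded to 067.

067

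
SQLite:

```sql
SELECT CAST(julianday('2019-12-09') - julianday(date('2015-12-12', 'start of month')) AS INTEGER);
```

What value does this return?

1469

`start of month` rewinds 2015-12-12 to 2015-12-01.
30 days remain in December 2015 after the 1st (31 − 1).
Full months from January 2016 through November 2019 contribute their day counts.
Then 9 days into December 2019.
Total: 30 + 31 + 29 + 31 + 30 + 31 + 30 + 31 + 31 + 30 + 31 + 30 + 31 + 31 + 28 + 31 + 30 + 31 + 30 + 31 + 31 + 30 + 31 + 30 + 31 + 31 + 28 + 31 + 30 + 31 + 30 + 31 + 31 + 30 + 31 + 30 + 31 + 31 + 28 + 31 + 30 + 31 + 30 + 31 + 31 + 30 + 31 + 30 + 9 = 1469.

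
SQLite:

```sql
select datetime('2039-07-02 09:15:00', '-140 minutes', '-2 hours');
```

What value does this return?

140 minutes = 2h 20m; -140 minutes from 2039-07-02 09:15:00 is 2039-07-02 06:55:00.
-2 hours from 2039-07-02 06:55:00 is 2039-07-02 04:55:00.

2039-07-02 04:55:00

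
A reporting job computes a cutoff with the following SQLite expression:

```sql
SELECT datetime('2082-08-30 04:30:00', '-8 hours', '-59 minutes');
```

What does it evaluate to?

-8 hours from 2082-08-30 04:30:00 is 2082-08-29 20:30:00 (crosses midnight).
-59 minutes from 2082-08-29 20:30:00 is 2082-08-29 19:31:00.

2082-08-29 19:31:00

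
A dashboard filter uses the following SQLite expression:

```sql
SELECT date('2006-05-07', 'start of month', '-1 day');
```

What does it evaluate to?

`start of month` rewinds 2006-05-07 to 2006-05-01.
Going back 1 day from 2006-05-01 reaches 2006-04-30 (last day of April, 30 days).

2006-04-30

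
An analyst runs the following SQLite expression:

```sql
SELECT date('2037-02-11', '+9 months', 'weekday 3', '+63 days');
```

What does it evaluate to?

2038-01-13

Adding +9 months to 2037-02-11 gives 2037-11-11.
`weekday 3` advances to the next Wednesday; 2037-11-11 is already a Wednesday, so it stays at 2037-11-11.
Applying '+63 days' to 2037-11-11: counting 63 days forward gives 2038-01-13.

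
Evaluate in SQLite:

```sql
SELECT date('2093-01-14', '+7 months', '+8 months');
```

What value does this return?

2094-04-14

Adding +7 months to 2093-01-14 gives 2093-08-14.
Adding +8 months to 2093-08-14 gives 2094-04-14.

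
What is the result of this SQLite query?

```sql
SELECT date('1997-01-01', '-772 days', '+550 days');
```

Applying '-772 days' to 1997-01-01: counting 772 days back gives 1994-11-21.
Applying '+550 days' to 1994-11-21: counting 550 days forward gives 1996-05-24.

1996-05-24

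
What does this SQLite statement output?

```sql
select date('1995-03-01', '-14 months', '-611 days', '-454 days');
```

Adding -14 months to 1995-03-01 gives 1994-01-01.
Applying '-611 days' to 1994-01-01: counting 611 days back gives 1992-04-30.
Applying '-454 days' to 1992-04-30: counting 454 days back gives 1991-02-01.

1991-02-01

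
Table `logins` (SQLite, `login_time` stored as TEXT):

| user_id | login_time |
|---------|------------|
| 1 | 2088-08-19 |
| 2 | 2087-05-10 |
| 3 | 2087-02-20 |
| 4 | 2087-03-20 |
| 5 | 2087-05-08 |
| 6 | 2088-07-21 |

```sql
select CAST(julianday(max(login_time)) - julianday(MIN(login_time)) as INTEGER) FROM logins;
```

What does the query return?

546

MIN = 2087-02-20, MAX = 2088-08-19.
8 days remain in February 2087 after the 20th (28 − 20).
Full months from March 2087 through July 2088 contribute their day counts.
Then 19 days into August 2088.
Total: 8 + 31 + 30 + 31 + 30 + 31 + 31 + 30 + 31 + 30 + 31 + 31 + 29 + 31 + 30 + 31 + 30 + 31 + 19 = 546.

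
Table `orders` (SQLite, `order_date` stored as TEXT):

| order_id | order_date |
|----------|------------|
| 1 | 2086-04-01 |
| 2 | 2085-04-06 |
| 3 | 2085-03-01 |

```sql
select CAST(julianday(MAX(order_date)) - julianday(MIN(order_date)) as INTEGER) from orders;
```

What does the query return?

396

MIN = 2085-03-01, MAX = 2086-04-01.
30 days remain in March 2085 after the 1st (31 − 1).
Full months from April 2085 through March 2086 contribute their day counts.
Then 1 day into April 2086.
Total: 30 + 30 + 31 + 30 + 31 + 31 + 30 + 31 + 30 + 31 + 31 + 28 + 31 + 1 = 396.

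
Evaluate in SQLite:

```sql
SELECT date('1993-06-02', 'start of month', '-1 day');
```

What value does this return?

1993-05-31

`start of month` rewinds 1993-06-02 to 1993-06-01.
Going back 1 day from 1993-06-01 reaches 1993-05-31 (last day of May, 31 days).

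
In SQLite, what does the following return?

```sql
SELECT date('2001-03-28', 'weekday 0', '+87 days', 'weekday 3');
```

2001-06-27

`weekday 0` advances to the next Sunday; 2001-03-28 is a Wednesday, so it moves forward to 2001-04-01.
Applying '+87 days' to 2001-04-01: counting 87 days forward gives 2001-06-27.
`weekday 3` advances to the next Wednesday; 2001-06-27 is already a Wednesday, so it stays at 2001-06-27.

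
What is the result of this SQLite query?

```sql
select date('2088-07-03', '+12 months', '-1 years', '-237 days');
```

Adding +12 months to 2088-07-03 gives 2089-07-03.
Adding -1 year to 2089-07-03 gives 2088-07-03.
Applying '-237 days' to 2088-07-03: counting 237 days back gives 2087-11-09.

2087-11-09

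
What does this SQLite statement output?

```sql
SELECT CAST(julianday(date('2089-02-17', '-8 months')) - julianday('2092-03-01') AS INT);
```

-1353

Adding -8 months to 2089-02-17 gives 2088-06-17.
13 days remain in June 2088 after the 17th (30 − 17).
Full months from July 2088 through February 2092 contribute their day counts.
Then 1 day into March 2092.
Total: 13 + 31 + 31 + 30 + 31 + 30 + 31 + 31 + 28 + 31 + 30 + 31 + 30 + 31 + 31 + 30 + 31 + 30 + 31 + 31 + 28 + 31 + 30 + 31 + 30 + 31 + 31 + 30 + 31 + 30 + 31 + 31 + 28 + 31 + 30 + 31 + 30 + 31 + 31 + 30 + 31 + 30 + 31 + 31 + 29 + 1 = 1353.
The subtraction is earlier − later, so the result is −1353 → -1353.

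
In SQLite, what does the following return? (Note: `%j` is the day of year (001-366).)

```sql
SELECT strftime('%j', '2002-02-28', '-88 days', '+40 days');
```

First apply '-88 days', '+40 days': 2002-02-28 → 2002-01-11.
Day-of-year for 2002-01-11: days since 2002-01-01 inclusive = 11, zero-padded to 011.

011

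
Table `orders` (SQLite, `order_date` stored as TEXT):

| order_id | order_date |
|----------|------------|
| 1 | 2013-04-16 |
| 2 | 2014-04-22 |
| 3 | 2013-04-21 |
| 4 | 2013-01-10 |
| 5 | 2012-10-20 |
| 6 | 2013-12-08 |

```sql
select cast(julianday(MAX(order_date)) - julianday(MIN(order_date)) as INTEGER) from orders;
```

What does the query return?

549

MIN = 2012-10-20, MAX = 2014-04-22.
11 days remain in October 2012 after the 20th (31 − 20).
Full months from November 2012 through March 2014 contribute their day counts.
Then 22 days into April 2014.
Total: 11 + 30 + 31 + 31 + 28 + 31 + 30 + 31 + 30 + 31 + 31 + 30 + 31 + 30 + 31 + 31 + 28 + 31 + 22 = 549.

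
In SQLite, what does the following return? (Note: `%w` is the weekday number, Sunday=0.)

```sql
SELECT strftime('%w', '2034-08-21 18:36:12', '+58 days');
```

3

First apply '+58 days': 2034-08-21 18:36:12 → 2034-10-18 18:36:12.
2034-10-18 is a Wednesday; with Sunday=0 that is 3.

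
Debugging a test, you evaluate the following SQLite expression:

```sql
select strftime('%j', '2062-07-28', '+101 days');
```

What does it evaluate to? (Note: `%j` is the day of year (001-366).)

First apply '+101 days': 2062-07-28 → 2062-11-06.
Day-of-year for 2062-11-06: days since 2062-01-01 inclusive = 310, zero-padded to 310.

310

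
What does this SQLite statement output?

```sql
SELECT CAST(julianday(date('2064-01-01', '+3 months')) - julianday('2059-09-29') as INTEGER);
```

1646

Adding +3 months to 2064-01-01 gives 2064-04-01.
1 day remains in September 2059 after the 29th (30 − 29).
Full months from October 2059 through March 2064 contribute their day counts.
Then 1 day into April 2064.
Total: 1 + 31 + 30 + 31 + 31 + 29 + 31 + 30 + 31 + 30 + 31 + 31 + 30 + 31 + 30 + 31 + 31 + 28 + 31 + 30 + 31 + 30 + 31 + 31 + 30 + 31 + 30 + 31 + 31 + 28 + 31 + 30 + 31 + 30 + 31 + 31 + 30 + 31 + 30 + 31 + 31 + 28 + 31 + 30 + 31 + 30 + 31 + 31 + 30 + 31 + 30 + 31 + 31 + 29 + 31 + 1 = 1646.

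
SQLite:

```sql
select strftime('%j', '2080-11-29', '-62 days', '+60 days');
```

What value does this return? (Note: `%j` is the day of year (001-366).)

332

First apply '-62 days', '+60 days': 2080-11-29 → 2080-11-27.
Day-of-year for 2080-11-27: days since 2080-01-01 inclusive = 332, zero-padded to 332.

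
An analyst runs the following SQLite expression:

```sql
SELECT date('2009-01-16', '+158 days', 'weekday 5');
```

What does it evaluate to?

Applying '+158 days' to 2009-01-16: counting 158 days forward gives 2009-06-23.
`weekday 5` advances to the next Friday; 2009-06-23 is a Tuesday, so it moves forward to 2009-06-26.

2009-06-26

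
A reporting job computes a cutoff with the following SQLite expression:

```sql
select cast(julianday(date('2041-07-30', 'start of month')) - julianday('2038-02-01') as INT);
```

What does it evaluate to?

1246

`start of month` rewinds 2041-07-30 to 2041-07-01.
27 days remain in February 2038 after the 1st (28 − 1).
Full months from March 2038 through June 2041 contribute their day counts.
Then 1 day into July 2041.
Total: 27 + 31 + 30 + 31 + 30 + 31 + 31 + 30 + 31 + 30 + 31 + 31 + 28 + 31 + 30 + 31 + 30 + 31 + 31 + 30 + 31 + 30 + 31 + 31 + 29 + 31 + 30 + 31 + 30 + 31 + 31 + 30 + 31 + 30 + 31 + 31 + 28 + 31 + 30 + 31 + 30 + 1 = 1246.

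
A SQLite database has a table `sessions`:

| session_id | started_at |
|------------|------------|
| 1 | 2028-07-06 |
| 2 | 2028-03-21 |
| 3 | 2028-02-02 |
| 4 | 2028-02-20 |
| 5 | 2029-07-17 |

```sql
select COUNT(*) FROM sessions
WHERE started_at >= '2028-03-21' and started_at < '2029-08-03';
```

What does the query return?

Rows in [2028-03-21, 2029-08-03): 2028-07-06, 2028-03-21, 2029-07-17 → 3 rows.

3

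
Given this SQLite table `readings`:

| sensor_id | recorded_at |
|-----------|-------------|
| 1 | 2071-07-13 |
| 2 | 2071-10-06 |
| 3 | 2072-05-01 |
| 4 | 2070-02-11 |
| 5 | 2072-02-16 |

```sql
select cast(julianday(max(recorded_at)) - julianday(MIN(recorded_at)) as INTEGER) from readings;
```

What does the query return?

MIN = 2070-02-11, MAX = 2072-05-01.
17 days remain in February 2070 after the 11th (28 − 11).
Full months from March 2070 through April 2072 contribute their day counts.
Then 1 day into May 2072.
Total: 17 + 31 + 30 + 31 + 30 + 31 + 31 + 30 + 31 + 30 + 31 + 31 + 28 + 31 + 30 + 31 + 30 + 31 + 31 + 30 + 31 + 30 + 31 + 31 + 29 + 31 + 30 + 1 = 810.

810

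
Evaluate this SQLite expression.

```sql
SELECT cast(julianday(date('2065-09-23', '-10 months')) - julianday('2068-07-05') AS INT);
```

-1320

Adding -10 months to 2065-09-23 gives 2064-11-23.
7 days remain in November 2064 after the 23rd (30 − 23).
Full months from December 2064 through June 2068 contribute their day counts.
Then 5 days into July 2068.
Total: 7 + 31 + 31 + 28 + 31 + 30 + 31 + 30 + 31 + 31 + 30 + 31 + 30 + 31 + 31 + 28 + 31 + 30 + 31 + 30 + 31 + 31 + 30 + 31 + 30 + 31 + 31 + 28 + 31 + 30 + 31 + 30 + 31 + 31 + 30 + 31 + 30 + 31 + 31 + 29 + 31 + 30 + 31 + 30 + 5 = 1320.
The subtraction is earlier − later, so the result is −1320 → -1320.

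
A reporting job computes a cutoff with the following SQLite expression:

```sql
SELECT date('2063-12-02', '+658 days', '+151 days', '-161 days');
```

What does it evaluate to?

2065-09-10

Applying '+658 days' to 2063-12-02: counting 658 days forward gives 2065-09-20.
Applying '+151 days' to 2065-09-20: counting 151 days forward gives 2066-02-18.
Applying '-161 days' to 2066-02-18: counting 161 days back gives 2065-09-10.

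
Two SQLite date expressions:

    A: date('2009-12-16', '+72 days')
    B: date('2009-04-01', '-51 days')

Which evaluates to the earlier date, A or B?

B

A = 2010-02-26.
B = 2009-02-09.
B is earlier.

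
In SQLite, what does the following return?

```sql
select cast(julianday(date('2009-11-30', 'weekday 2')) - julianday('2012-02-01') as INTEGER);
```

`weekday 2` advances to the next Tuesday; 2009-11-30 is a Monday, so it moves forward to 2009-12-01.
30 days remain in December 2009 after the 1st (31 − 1).
Full months from January 2010 through January 2012 contribute their day counts.
Then 1 day into February 2012.
Total: 30 + 31 + 28 + 31 + 30 + 31 + 30 + 31 + 31 + 30 + 31 + 30 + 31 + 31 + 28 + 31 + 30 + 31 + 30 + 31 + 31 + 30 + 31 + 30 + 31 + 31 + 1 = 792.
The subtraction is earlier − later, so the result is −792 → -792.

-792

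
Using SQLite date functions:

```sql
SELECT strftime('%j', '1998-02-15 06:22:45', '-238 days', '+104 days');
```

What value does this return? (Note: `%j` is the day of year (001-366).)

277

First apply '-238 days', '+104 days': 1998-02-15 06:22:45 → 1997-10-04 06:22:45.
Day-of-year for 1997-10-04: days since 1997-01-01 inclusive = 277, zero-padded to 277.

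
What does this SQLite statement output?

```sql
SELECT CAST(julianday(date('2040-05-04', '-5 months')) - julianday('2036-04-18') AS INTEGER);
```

Adding -5 months to 2040-05-04 gives 2039-12-04.
12 days remain in April 2036 after the 18th (30 − 18).
Full months from May 2036 through November 2039 contribute their day counts.
Then 4 days into December 2039.
Total: 12 + 31 + 30 + 31 + 31 + 30 + 31 + 30 + 31 + 31 + 28 + 31 + 30 + 31 + 30 + 31 + 31 + 30 + 31 + 30 + 31 + 31 + 28 + 31 + 30 + 31 + 30 + 31 + 31 + 30 + 31 + 30 + 31 + 31 + 28 + 31 + 30 + 31 + 30 + 31 + 31 + 30 + 31 + 30 + 4 = 1325.

1325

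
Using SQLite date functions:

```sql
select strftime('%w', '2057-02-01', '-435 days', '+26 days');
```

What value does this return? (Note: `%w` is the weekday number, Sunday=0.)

First apply '-435 days', '+26 days': 2057-02-01 → 2055-12-20.
2055-12-20 is a Monday; with Sunday=0 that is 1.

1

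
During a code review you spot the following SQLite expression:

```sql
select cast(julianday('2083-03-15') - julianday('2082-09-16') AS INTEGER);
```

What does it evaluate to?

180

14 days remain in September 2082 after the 16th (30 − 16).
October 2082: 31 days.
November 2082: 30 days.
December 2082: 31 days.
January 2083: 31 days.
February 2083: 28 days.
Then 15 days into March 2083.
Total: 14 + 31 + 30 + 31 + 31 + 28 + 15 = 180.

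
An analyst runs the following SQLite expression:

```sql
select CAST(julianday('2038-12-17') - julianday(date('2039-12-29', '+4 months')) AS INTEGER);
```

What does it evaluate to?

Adding +4 months to 2039-12-29 gives 2040-04-29.
14 days remain in December 2038 after the 17th (31 − 17).
Full months from January 2039 through March 2040 contribute their day counts.
Then 29 days into April 2040.
Total: 14 + 31 + 28 + 31 + 30 + 31 + 30 + 31 + 31 + 30 + 31 + 30 + 31 + 31 + 29 + 31 + 29 = 499.
The subtraction is earlier − later, so the result is −499 → -499.

-499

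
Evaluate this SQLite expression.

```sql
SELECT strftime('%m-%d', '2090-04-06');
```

`%m-%d` extracts the month-day: 04-06.

04-06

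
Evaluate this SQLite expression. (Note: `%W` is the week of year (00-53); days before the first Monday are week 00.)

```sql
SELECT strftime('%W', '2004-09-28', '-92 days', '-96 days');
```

First apply '-92 days', '-96 days': 2004-09-28 → 2004-03-24.
2004-03-24 is a Wednesday. SQLite's %W counts Mondays since the year started; the result is 12.

12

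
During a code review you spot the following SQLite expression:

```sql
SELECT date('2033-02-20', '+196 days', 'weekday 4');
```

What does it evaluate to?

2033-09-08

Applying '+196 days' to 2033-02-20: counting 196 days forward gives 2033-09-04.
`weekday 4` advances to the next Thursday; 2033-09-04 is a Sunday, so it moves forward to 2033-09-08.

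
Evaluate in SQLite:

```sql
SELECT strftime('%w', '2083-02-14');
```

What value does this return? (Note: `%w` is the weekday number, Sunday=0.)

2083-02-14 is a Sunday; with Sunday=0 that is 0.

0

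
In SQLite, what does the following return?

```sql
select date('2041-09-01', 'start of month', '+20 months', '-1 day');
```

2043-04-30

`start of month` rewinds 2041-09-01 to 2041-09-01.
Adding +20 months to 2041-09-01 gives 2043-05-01.
Going back 1 day from 2043-05-01 reaches 2043-04-30 (last day of April, 30 days).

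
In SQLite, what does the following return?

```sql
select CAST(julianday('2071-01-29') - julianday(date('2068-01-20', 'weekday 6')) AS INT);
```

1104

`weekday 6` advances to the next Saturday; 2068-01-20 is a Friday, so it moves forward to 2068-01-21.
10 days remain in January 2068 after the 21st (31 − 21).
Full months from February 2068 through December 2070 contribute their day counts.
Then 29 days into January 2071.
Total: 10 + 29 + 31 + 30 + 31 + 30 + 31 + 31 + 30 + 31 + 30 + 31 + 31 + 28 + 31 + 30 + 31 + 30 + 31 + 31 + 30 + 31 + 30 + 31 + 31 + 28 + 31 + 30 + 31 + 30 + 31 + 31 + 30 + 31 + 30 + 31 + 29 = 1104.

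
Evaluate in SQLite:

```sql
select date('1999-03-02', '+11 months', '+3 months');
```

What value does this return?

2000-05-02

Adding +11 months to 1999-03-02 gives 2000-02-02.
Adding +3 months to 2000-02-02 gives 2000-05-02.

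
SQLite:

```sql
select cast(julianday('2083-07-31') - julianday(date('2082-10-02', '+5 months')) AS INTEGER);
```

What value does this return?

151

Adding +5 months to 2082-10-02 gives 2083-03-02.
29 days remain in March 2083 after the 2nd (31 − 2).
April 2083: 30 days.
May 2083: 31 days.
June 2083: 30 days.
Then 31 days into July 2083.
Total: 29 + 30 + 31 + 30 + 31 = 151.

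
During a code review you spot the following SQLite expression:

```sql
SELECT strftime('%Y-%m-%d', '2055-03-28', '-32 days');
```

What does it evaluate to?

First apply '-32 days': 2055-03-28 → 2055-02-24.
`%Y-%m-%d` extracts the ISO date: 2055-02-24.

2055-02-24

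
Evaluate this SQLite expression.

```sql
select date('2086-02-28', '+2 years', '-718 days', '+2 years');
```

2088-03-12

Adding +2 years to 2086-02-28 gives 2088-02-28.
Applying '-718 days' to 2088-02-28: counting 718 days back gives 2086-03-12.
Adding +2 years to 2086-03-12 gives 2088-03-12.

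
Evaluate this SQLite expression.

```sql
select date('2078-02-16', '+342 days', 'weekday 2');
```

2079-01-24

Applying '+342 days' to 2078-02-16: counting 342 days forward gives 2079-01-24.
`weekday 2` advances to the next Tuesday; 2079-01-24 is already a Tuesday, so it stays at 2079-01-24.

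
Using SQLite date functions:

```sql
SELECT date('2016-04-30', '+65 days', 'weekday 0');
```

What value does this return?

2016-07-10

Applying '+65 days' to 2016-04-30: counting 65 days forward gives 2016-07-04.
`weekday 0` advances to the next Sunday; 2016-07-04 is a Monday, so it moves forward to 2016-07-10.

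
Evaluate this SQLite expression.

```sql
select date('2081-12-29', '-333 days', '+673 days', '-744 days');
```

Applying '-333 days' to 2081-12-29: counting 333 days back gives 2081-01-30.
Applying '+673 days' to 2081-01-30: counting 673 days forward gives 2082-12-04.
Applying '-744 days' to 2082-12-04: counting 744 days back gives 2080-11-20.

2080-11-20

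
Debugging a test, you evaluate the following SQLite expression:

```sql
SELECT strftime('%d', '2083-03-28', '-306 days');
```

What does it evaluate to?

First apply '-306 days': 2083-03-28 → 2082-05-26.
`%d` extracts the 2-digit day of month: 26.

26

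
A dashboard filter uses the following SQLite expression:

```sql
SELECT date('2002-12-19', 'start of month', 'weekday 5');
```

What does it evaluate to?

`start of month` rewinds 2002-12-19 to 2002-12-01.
`weekday 5` advances to the next Friday; 2002-12-01 is a Sunday, so it moves forward to 2002-12-06.

2002-12-06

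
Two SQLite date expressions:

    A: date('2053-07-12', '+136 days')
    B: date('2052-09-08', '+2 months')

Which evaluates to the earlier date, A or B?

B

A = 2053-11-25.
B = 2052-11-08.
B is earlier.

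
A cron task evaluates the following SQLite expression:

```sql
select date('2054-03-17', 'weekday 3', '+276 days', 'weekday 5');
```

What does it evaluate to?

2054-12-25

`weekday 3` advances to the next Wednesday; 2054-03-17 is a Tuesday, so it moves forward to 2054-03-18.
Applying '+276 days' to 2054-03-18: counting 276 days forward gives 2054-12-19.
`weekday 5` advances to the next Friday; 2054-12-19 is a Saturday, so it moves forward to 2054-12-25.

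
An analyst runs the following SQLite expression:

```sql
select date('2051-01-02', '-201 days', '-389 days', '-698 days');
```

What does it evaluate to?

2047-06-24

Applying '-201 days' to 2051-01-02: counting 201 days back gives 2050-06-15.
Applying '-389 days' to 2050-06-15: counting 389 days back gives 2049-05-22.
Applying '-698 days' to 2049-05-22: counting 698 days back gives 2047-06-24.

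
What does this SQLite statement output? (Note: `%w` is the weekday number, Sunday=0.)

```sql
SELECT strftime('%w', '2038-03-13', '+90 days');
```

5

First apply '+90 days': 2038-03-13 → 2038-06-11.
2038-06-11 is a Friday; with Sunday=0 that is 5.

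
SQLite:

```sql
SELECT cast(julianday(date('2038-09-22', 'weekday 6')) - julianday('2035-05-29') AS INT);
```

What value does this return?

`weekday 6` advances to the next Saturday; 2038-09-22 is a Wednesday, so it moves forward to 2038-09-25.
2 days remain in May 2035 after the 29th (31 − 29).
Full months from June 2035 through August 2038 contribute their day counts.
Then 25 days into September 2038.
Total: 2 + 30 + 31 + 31 + 30 + 31 + 30 + 31 + 31 + 29 + 31 + 30 + 31 + 30 + 31 + 31 + 30 + 31 + 30 + 31 + 31 + 28 + 31 + 30 + 31 + 30 + 31 + 31 + 30 + 31 + 30 + 31 + 31 + 28 + 31 + 30 + 31 + 30 + 31 + 31 + 25 = 1215.

1215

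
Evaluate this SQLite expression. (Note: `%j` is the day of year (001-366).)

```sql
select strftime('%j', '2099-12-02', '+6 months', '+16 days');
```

First apply '+6 months', '+16 days': 2099-12-02 → 2100-06-18.
Day-of-year for 2100-06-18: days since 2100-01-01 inclusive = 169, zero-padded to 169.

169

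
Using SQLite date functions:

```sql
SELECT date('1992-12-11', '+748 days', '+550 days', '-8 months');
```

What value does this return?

Applying '+748 days' to 1992-12-11: counting 748 days forward gives 1994-12-29.
Applying '+550 days' to 1994-12-29: counting 550 days forward gives 1996-07-01.
Adding -8 months to 1996-07-01 gives 1995-11-01.

1995-11-01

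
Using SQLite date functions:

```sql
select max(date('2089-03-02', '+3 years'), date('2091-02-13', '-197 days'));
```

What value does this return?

date('2089-03-02', '+3 years') → 2092-03-02.
date('2091-02-13', '-197 days') → 2090-07-31.
Later of the two is 2092-03-02.

2092-03-02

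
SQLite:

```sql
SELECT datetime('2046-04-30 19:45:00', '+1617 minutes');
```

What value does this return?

2046-05-01 22:42:00

1617 minutes = 26h 57m; +1617 minutes from 2046-04-30 19:45:00 is 2046-05-01 22:42:00 (crosses midnight).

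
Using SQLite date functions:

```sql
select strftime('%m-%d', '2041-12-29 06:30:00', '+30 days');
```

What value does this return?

First apply '+30 days': 2041-12-29 06:30:00 → 2042-01-28 06:30:00.
`%m-%d` extracts the month-day: 01-28.

01-28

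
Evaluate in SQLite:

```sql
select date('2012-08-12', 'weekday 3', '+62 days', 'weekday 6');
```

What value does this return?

`weekday 3` advances to the next Wednesday; 2012-08-12 is a Sunday, so it moves forward to 2012-08-15.
Applying '+62 days' to 2012-08-15: counting 62 days forward gives 2012-10-16.
`weekday 6` advances to the next Saturday; 2012-10-16 is a Tuesday, so it moves forward to 2012-10-20.

2012-10-20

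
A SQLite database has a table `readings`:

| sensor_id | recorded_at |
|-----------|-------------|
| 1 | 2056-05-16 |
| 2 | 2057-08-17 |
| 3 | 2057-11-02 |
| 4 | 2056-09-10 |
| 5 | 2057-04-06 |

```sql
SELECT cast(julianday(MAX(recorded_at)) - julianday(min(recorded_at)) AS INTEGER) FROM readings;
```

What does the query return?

535

MIN = 2056-05-16, MAX = 2057-11-02.
15 days remain in May 2056 after the 16th (31 − 16).
Full months from June 2056 through October 2057 contribute their day counts.
Then 2 days into November 2057.
Total: 15 + 30 + 31 + 31 + 30 + 31 + 30 + 31 + 31 + 28 + 31 + 30 + 31 + 30 + 31 + 31 + 30 + 31 + 2 = 535.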